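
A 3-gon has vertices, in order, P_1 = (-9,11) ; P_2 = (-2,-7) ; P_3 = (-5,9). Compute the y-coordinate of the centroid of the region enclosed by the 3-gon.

Apply the surveyor's formula. First the cross-terms c_i = x_i·y_{i+1} − x_{i+1}·y_i:
  85, -53, 26  ⇒  2A = 58, A = 29.
Then Σ (y_i + y_{i+1})·c_i = 754, so ȳ = 754 / (6·29) = 13/3.

13/3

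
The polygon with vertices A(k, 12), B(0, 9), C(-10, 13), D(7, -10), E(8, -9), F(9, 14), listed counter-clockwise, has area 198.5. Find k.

The doubled signed area Σ (x_i y_{i+1} − x_{i+1} y_i) is linear in k.
With k=0 it equals 417; the coefficient of k is -5 (from the two edges through A).
So -5·k + 417 = 2·198.5 = 397 ⇒ k = 4.

4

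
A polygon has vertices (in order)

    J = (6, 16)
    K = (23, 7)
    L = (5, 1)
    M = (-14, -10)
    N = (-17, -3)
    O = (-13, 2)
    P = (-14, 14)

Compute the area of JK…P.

Σ = (-326) + (-12) + (-36) + (-128) + (-73) + (-154) + (-308) = -1037
Area = |Σ|/2 = 518.5.

518.5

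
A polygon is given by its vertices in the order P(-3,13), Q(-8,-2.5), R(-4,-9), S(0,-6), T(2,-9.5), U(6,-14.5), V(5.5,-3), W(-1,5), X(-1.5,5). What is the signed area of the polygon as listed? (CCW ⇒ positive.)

Σ = (111.5) + (62) + (24) + (12) + (28) + (61.75) + (24.5) + (2.5) + (-4.5) = 321.75
Signed area = Σ/2 = 160.875 (positive ⇒ counter-clockwise traversal).

160.875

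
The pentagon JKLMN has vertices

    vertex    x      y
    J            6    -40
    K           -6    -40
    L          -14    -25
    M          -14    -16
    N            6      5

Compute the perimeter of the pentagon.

|JK| = √((-12)² + (0)²) = √144 = 12
|KL| = √((-8)² + (15)²) = √289 = 17
|LM| = √((0)² + (9)²) = √81 = 9
|MN| = √((20)² + (21)²) = √841 = 29
|NJ| = √((0)² + (-45)²) = √2025 = 45
Perimeter = 12 + 17 + 9 + 29 + 45 = 112.

112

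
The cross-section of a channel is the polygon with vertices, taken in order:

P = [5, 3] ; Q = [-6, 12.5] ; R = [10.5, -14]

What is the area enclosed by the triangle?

Cross-terms: 80.5, -47.25, 101.5  ⇒  Σ = 134.75
Area = |Σ|/2 = 67.375.

67.375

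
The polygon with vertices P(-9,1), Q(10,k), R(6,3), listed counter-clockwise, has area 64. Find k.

Write out the shoelace sum; only the two edges meeting at Q involve k:
2·Area = [((-9)·k − 10·1) + (10·3 − 6·k)] + 33
       = -15·k + 53 = 128
⇒ k = -5.

-5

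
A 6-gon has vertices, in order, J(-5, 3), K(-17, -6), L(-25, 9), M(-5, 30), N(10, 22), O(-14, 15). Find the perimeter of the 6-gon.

|JK| = √((-12)² + (-9)²) = √225 = 15
|KL| = √((-8)² + (15)²) = √289 = 17
|LM| = √((20)² + (21)²) = √841 = 29
|MN| = √((15)² + (-8)²) = √289 = 17
|NO| = √((-24)² + (-7)²) = √625 = 25
|OJ| = √((9)² + (-12)²) = √225 = 15
Perimeter = 15 + 17 + 29 + 17 + 25 + 15 = 118.

118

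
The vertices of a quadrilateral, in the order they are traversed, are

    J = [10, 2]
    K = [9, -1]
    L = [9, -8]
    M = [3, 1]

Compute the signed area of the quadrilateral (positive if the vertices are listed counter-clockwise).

-31

Apply the shoelace (surveyor's) formula: 2A = Σ (x_i·y_{i+1} − x_{i+1}·y_i), indices taken mod 4.
Σ = (-28) + (-63) + (33) + (-4) = -62
Signed area = Σ/2 = -31 (negative ⇒ clockwise traversal).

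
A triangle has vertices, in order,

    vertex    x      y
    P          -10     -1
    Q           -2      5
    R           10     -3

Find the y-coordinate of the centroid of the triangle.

1/3

Apply Gauss's area formula. First the cross-terms c_i = x_i·y_{i+1} − x_{i+1}·y_i:
  -52, -44, -40  ⇒  2A = -136, A = -68.
Then Σ (y_i + y_{i+1})·c_i = -136, so ȳ = -136 / (6·(-68)) = 1/3.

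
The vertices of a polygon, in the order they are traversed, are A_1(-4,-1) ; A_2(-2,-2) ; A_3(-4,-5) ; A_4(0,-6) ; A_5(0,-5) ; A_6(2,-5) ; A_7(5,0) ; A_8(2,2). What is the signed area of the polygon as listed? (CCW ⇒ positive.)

Σ = (6) + (2) + (24) + (0) + (10) + (25) + (10) + (6) = 83
Signed area = Σ/2 = 41.5 (positive ⇒ counter-clockwise traversal).

41.5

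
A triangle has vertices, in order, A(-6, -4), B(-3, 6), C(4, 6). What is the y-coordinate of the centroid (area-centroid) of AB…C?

Apply Gauss's area formula. First the cross-terms c_i = x_i·y_{i+1} − x_{i+1}·y_i:
  -48, -42, 20  ⇒  2A = -70, A = -35.
Then Σ (y_i + y_{i+1})·c_i = -560, so ȳ = -560 / (6·(-35)) = 8/3.

8/3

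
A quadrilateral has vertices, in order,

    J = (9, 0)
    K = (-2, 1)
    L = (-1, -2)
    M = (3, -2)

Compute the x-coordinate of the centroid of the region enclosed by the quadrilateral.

7/3

Apply the shoelace (surveyor's) formula. First the cross-terms c_i = x_i·y_{i+1} − x_{i+1}·y_i:
  9, 5, 8, 18  ⇒  2A = 40, A = 20.
Then Σ (x_i + x_{i+1})·c_i = 280, so x̄ = 280 / (6·20) = 7/3.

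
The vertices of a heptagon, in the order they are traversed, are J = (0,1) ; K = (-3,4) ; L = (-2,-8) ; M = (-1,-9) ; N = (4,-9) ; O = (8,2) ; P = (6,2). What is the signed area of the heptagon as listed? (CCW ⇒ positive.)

Apply the shoelace (surveyor's) formula: 2A = Σ (x_i·y_{i+1} − x_{i+1}·y_i), indices taken mod 7.
Σ = (3) + (32) + (10) + (45) + (80) + (4) + (6) = 180
Signed area = Σ/2 = 90 (positive ⇒ counter-clockwise traversal).

90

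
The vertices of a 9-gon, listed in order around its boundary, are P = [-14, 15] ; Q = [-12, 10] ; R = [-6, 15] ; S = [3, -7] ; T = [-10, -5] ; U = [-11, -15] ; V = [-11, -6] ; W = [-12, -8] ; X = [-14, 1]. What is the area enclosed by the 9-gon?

Cross-terms: 40, -120, -3, -85, 95, -99, 16, -124, -196  ⇒  Σ = -476
Area = |Σ|/2 = 238.

238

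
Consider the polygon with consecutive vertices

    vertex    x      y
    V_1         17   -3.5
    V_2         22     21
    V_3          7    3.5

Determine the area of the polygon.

140

Cross-terms: 434, -70, -84  ⇒  Σ = 280
Area = |Σ|/2 = 140.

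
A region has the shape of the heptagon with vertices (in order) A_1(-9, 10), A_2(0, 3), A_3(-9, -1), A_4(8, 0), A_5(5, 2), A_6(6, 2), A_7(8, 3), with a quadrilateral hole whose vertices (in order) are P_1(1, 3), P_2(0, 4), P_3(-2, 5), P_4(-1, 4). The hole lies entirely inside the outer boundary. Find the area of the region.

64.5

Outer boundary:
Apply the shoelace formula: 2A = Σ (x_i·y_{i+1} − x_{i+1}·y_i), indices taken mod 7.
Σ = (-27) + (27) + (8) + (16) + (-2) + (2) + (107) = 131
Area = |Σ|/2 = 65.5.
Hole:
Apply the shoelace formula: 2A = Σ (x_i·y_{i+1} − x_{i+1}·y_i), indices taken mod 4.
Cross-terms: 4, 8, -3, -7  ⇒  Σ = 2
Area = |Σ|/2 = 1.
Net area = 65.5 − 1 = 64.5.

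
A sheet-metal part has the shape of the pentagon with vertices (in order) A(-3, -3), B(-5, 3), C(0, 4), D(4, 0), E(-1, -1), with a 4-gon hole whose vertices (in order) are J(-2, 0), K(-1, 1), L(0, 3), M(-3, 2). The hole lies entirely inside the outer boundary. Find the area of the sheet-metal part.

28

Outer boundary:
Apply the shoelace formula: 2A = Σ (x_i·y_{i+1} − x_{i+1}·y_i), indices taken mod 5.
Cross-terms: -24, -20, -16, -4, 0  ⇒  Σ = -64
Area = |Σ|/2 = 32.
Hole:
Apply the shoelace formula: 2A = Σ (x_i·y_{i+1} − x_{i+1}·y_i), indices taken mod 4.
Σ = (-2) + (-3) + (9) + (4) = 8
Area = |Σ|/2 = 4.
Net area = 32 − 4 = 28.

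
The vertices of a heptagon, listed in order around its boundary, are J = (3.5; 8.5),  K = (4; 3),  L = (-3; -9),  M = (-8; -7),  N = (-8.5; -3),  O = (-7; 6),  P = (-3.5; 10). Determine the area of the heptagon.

Cross-terms: -23.5, -27, -51, -35.5, -72, -49, -64.75  ⇒  Σ = -322.75
Area = |Σ|/2 = 161.375.

161.375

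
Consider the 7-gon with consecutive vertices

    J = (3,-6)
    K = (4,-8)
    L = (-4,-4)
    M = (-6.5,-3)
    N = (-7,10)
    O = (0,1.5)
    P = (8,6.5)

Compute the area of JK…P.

Apply the shoelace formula: 2A = Σ (x_i·y_{i+1} − x_{i+1}·y_i), indices taken mod 7.
Σ = (0) + (-48) + (-14) + (-86) + (-10.5) + (-12) + (-67.5) = -238
Area = |Σ|/2 = 119.

119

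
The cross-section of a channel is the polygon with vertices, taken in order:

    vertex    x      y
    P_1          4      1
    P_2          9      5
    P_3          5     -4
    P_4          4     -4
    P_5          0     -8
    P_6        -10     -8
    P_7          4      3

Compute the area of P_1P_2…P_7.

86

Apply the shoelace formula: 2A = Σ (x_i·y_{i+1} − x_{i+1}·y_i), indices taken mod 7.
Σ = (11) + (-61) + (-4) + (-32) + (-80) + (2) + (-8) = -172
Area = |Σ|/2 = 86.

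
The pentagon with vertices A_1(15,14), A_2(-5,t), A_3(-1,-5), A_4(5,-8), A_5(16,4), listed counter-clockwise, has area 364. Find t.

18

The doubled signed area Σ (x_i y_{i+1} − x_{i+1} y_i) is linear in t.
With t=0 it equals 440; the coefficient of t is 16 (from the two edges through A_2).
So 16·t + 440 = 2·364 = 728 ⇒ t = 18.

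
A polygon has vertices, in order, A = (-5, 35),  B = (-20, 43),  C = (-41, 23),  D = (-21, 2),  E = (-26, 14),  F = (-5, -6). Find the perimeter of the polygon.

158

|AB| = √((-15)² + (8)²) = √289 = 17
|BC| = √((-21)² + (-20)²) = √841 = 29
|CD| = √((20)² + (-21)²) = √841 = 29
|DE| = √((-5)² + (12)²) = √169 = 13
|EF| = √((21)² + (-20)²) = √841 = 29
|FA| = √((0)² + (41)²) = √1681 = 41
Perimeter = 17 + 29 + 29 + 13 + 29 + 41 = 158.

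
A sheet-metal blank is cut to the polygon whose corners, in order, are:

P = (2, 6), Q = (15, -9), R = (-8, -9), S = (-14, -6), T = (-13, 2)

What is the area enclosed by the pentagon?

Apply the shoelace (surveyor's) formula: 2A = Σ (x_i·y_{i+1} − x_{i+1}·y_i), indices taken mod 5.
P→Q: (2)(-9) − (15)(6) = -108
Q→R: (15)(-9) − (-8)(-9) = -207
R→S: (-8)(-6) − (-14)(-9) = -78
S→T: (-14)(2) − (-13)(-6) = -106
T→P: (-13)(6) − (2)(2) = -82
Σ = -581
Area = |Σ|/2 = 290.5.

290.5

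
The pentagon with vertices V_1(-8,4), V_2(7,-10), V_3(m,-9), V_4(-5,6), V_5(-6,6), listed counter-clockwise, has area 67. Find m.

Write out the shoelace sum; only the two edges meeting at V_3 involve m:
2·Area = [(7·(-9) − m·(-10)) + (m·6 − (-5)·(-9))] + 82
       = 16·m + -26 = 134
⇒ m = 10.

10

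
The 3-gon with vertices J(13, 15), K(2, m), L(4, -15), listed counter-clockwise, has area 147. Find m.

11

The doubled signed area Σ (x_i y_{i+1} − x_{i+1} y_i) is linear in m.
With m=0 it equals 195; the coefficient of m is 9 (from the two edges through K).
So 9·m + 195 = 2·147 = 294 ⇒ m = 11.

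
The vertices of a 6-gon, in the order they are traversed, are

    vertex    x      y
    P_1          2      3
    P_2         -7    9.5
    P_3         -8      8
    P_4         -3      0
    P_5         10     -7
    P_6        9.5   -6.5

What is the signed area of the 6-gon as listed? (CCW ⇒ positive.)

74

P_1→P_2: (2)(9.5) − (-7)(3) = 40
P_2→P_3: (-7)(8) − (-8)(9.5) = 20
P_3→P_4: (-8)(0) − (-3)(8) = 24
P_4→P_5: (-3)(-7) − (10)(0) = 21
P_5→P_6: (10)(-6.5) − (9.5)(-7) = 1.5
P_6→P_1: (9.5)(3) − (2)(-6.5) = 41.5
Σ = 148
Signed area = Σ/2 = 74 (positive ⇒ counter-clockwise traversal).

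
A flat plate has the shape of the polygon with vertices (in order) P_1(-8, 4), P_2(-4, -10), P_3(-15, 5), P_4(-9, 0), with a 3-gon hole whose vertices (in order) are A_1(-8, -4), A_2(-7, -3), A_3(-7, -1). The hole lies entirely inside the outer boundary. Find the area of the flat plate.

31.5

Outer boundary:
Σ = (96) + (-170) + (45) + (-36) = -65
Area = |Σ|/2 = 32.5.
Hole:
Σ = (-4) + (-14) + (20) = 2
Area = |Σ|/2 = 1.
Net area = 32.5 − 1 = 31.5.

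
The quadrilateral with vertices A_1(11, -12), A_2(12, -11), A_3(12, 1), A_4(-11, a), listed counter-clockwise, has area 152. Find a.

Write out the shoelace sum; only the two edges meeting at A_4 involve a:
2·Area = [(12·a − (-11)·1) + ((-11)·(-12) − 11·a)] + 167
       = 1·a + 310 = 304
⇒ a = -6.

-6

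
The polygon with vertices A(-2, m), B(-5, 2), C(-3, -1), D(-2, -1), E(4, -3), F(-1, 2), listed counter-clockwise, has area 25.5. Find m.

6

Write out the shoelace sum; only the two edges meeting at A involve m:
2·Area = [((-1)·m − (-2)·2) + ((-2)·2 − (-5)·m)] + 27
       = 4·m + 27 = 51
⇒ m = 6.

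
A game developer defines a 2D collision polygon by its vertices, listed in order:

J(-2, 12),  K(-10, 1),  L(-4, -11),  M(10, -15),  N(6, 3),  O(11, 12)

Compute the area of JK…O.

Apply the surveyor's formula: 2A = Σ (x_i·y_{i+1} − x_{i+1}·y_i), indices taken mod 6.
Σ = (118) + (114) + (170) + (120) + (39) + (156) = 717
Area = |Σ|/2 = 358.5.

358.5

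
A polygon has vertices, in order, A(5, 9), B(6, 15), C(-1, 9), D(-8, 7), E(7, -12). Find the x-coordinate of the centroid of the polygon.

Apply the shoelace formula. First the cross-terms c_i = x_i·y_{i+1} − x_{i+1}·y_i:
  21, 69, 65, 47, 123  ⇒  2A = 325, A = 162.5.
Then Σ (x_i + x_{i+1})·c_i = 1420, so x̄ = 1420 / (6·162.5) = 284/195.

284/195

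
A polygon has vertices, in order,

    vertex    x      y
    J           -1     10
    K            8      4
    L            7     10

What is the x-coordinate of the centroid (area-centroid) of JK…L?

Apply the shoelace formula. First the cross-terms c_i = x_i·y_{i+1} − x_{i+1}·y_i:
  -84, 52, 80  ⇒  2A = 48, A = 24.
Then Σ (x_i + x_{i+1})·c_i = 672, so x̄ = 672 / (6·24) = 14/3.

14/3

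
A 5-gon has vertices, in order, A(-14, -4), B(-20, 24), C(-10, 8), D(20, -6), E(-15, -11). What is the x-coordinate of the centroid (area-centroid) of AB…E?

Apply Gauss's area formula. First the cross-terms c_i = x_i·y_{i+1} − x_{i+1}·y_i:
  -416, 80, -100, -310, -94  ⇒  2A = -840, A = -420.
Then Σ (x_i + x_{i+1})·c_i = 11920, so x̄ = 11920 / (6·(-420)) = -298/63.

-298/63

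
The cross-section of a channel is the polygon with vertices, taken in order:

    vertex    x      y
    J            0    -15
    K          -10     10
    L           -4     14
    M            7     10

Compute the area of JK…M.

246.5

Apply the shoelace (surveyor's) formula: 2A = Σ (x_i·y_{i+1} − x_{i+1}·y_i), indices taken mod 4.
Σ = (-150) + (-100) + (-138) + (-105) = -493
Area = |Σ|/2 = 246.5.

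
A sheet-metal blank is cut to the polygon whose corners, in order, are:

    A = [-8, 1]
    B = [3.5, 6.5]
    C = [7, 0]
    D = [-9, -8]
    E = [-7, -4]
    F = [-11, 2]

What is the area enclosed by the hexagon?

Cross-terms: -55.5, -45.5, -56, -20, -58, 5  ⇒  Σ = -230
Area = |Σ|/2 = 115.

115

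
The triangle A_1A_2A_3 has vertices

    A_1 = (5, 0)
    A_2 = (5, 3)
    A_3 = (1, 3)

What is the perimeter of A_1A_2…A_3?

|A_1A_2| = √((0)² + (3)²) = √9 = 3
|A_2A_3| = √((-4)² + (0)²) = √16 = 4
|A_3A_1| = √((4)² + (-3)²) = √25 = 5
Perimeter = 3 + 4 + 5 = 12.

12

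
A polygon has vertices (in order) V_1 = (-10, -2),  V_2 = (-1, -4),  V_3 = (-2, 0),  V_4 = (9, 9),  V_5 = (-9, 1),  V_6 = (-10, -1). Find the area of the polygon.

65.5

Apply the shoelace (surveyor's) formula: 2A = Σ (x_i·y_{i+1} − x_{i+1}·y_i), indices taken mod 6.
Σ = (38) + (-8) + (-18) + (90) + (19) + (10) = 131
Area = |Σ|/2 = 65.5.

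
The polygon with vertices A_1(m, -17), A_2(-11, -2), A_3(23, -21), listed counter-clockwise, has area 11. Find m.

17

The doubled signed area Σ (x_i y_{i+1} − x_{i+1} y_i) is linear in m.
With m=0 it equals -301; the coefficient of m is 19 (from the two edges through A_1).
So 19·m + -301 = 2·11 = 22 ⇒ m = 17.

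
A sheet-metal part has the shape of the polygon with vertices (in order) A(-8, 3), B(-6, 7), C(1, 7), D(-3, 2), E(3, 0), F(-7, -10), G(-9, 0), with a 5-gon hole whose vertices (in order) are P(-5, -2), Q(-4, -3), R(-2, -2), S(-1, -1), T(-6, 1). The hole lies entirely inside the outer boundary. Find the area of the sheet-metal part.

99

Outer boundary:
Apply Gauss's area formula: 2A = Σ (x_i·y_{i+1} − x_{i+1}·y_i), indices taken mod 7.
A→B: (-8)(7) − (-6)(3) = -38
B→C: (-6)(7) − (1)(7) = -49
C→D: (1)(2) − (-3)(7) = 23
D→E: (-3)(0) − (3)(2) = -6
E→F: (3)(-10) − (-7)(0) = -30
F→G: (-7)(0) − (-9)(-10) = -90
G→A: (-9)(3) − (-8)(0) = -27
Σ = -217
Area = |Σ|/2 = 108.5.
Hole:
Apply the shoelace (surveyor's) formula: 2A = Σ (x_i·y_{i+1} − x_{i+1}·y_i), indices taken mod 5.
P→Q: (-5)(-3) − (-4)(-2) = 7
Q→R: (-4)(-2) − (-2)(-3) = 2
R→S: (-2)(-1) − (-1)(-2) = 0
S→T: (-1)(1) − (-6)(-1) = -7
T→P: (-6)(-2) − (-5)(1) = 17
Σ = 19
Area = |Σ|/2 = 9.5.
Net area = 108.5 − 9.5 = 99.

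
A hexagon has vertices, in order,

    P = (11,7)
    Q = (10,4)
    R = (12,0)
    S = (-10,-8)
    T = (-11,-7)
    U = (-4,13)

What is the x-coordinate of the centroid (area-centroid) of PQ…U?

Apply the surveyor's formula. First the cross-terms c_i = x_i·y_{i+1} − x_{i+1}·y_i:
  -26, -48, -96, -18, -171, -171  ⇒  2A = -530, A = -265.
Then Σ (x_i + x_{i+1})·c_i = -48, so x̄ = -48 / (6·(-265)) = 8/265.

8/265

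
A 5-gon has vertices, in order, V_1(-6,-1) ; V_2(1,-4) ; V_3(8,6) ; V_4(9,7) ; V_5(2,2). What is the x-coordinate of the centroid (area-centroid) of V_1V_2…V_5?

Apply Gauss's area formula. First the cross-terms c_i = x_i·y_{i+1} − x_{i+1}·y_i:
  25, 38, 2, 4, 10  ⇒  2A = 79, A = 39.5.
Then Σ (x_i + x_{i+1})·c_i = 255, so x̄ = 255 / (6·39.5) = 85/79.

85/79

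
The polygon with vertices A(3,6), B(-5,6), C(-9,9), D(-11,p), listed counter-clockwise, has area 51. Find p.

The doubled signed area Σ (x_i y_{i+1} − x_{i+1} y_i) is linear in p.
With p=0 it equals 90; the coefficient of p is -12 (from the two edges through D).
So -12·p + 90 = 2·51 = 102 ⇒ p = -1.

-1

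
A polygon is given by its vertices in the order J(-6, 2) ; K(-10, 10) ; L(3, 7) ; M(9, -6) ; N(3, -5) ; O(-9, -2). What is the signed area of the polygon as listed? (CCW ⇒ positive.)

Σ = (-40) + (-100) + (-81) + (-27) + (-51) + (-30) = -329
Signed area = Σ/2 = -164.5 (negative ⇒ clockwise traversal).

-164.5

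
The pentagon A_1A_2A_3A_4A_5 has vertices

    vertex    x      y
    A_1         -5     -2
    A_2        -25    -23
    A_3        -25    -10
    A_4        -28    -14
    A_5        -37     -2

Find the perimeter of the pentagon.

|A_1A_2| = √((-20)² + (-21)²) = √841 = 29
|A_2A_3| = √((0)² + (13)²) = √169 = 13
|A_3A_4| = √((-3)² + (-4)²) = √25 = 5
|A_4A_5| = √((-9)² + (12)²) = √225 = 15
|A_5A_1| = √((32)² + (0)²) = √1024 = 32
Perimeter = 29 + 13 + 5 + 15 + 32 = 94.

94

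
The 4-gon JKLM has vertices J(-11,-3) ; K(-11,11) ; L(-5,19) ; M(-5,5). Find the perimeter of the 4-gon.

|JK| = √((0)² + (14)²) = √196 = 14
|KL| = √((6)² + (8)²) = √100 = 10
|LM| = √((0)² + (-14)²) = √196 = 14
|MJ| = √((-6)² + (-8)²) = √100 = 10
Perimeter = 14 + 10 + 14 + 10 = 48.

48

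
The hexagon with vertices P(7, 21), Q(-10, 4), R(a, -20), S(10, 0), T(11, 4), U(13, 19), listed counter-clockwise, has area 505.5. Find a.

The doubled signed area Σ (x_i y_{i+1} − x_{i+1} y_i) is linear in a.
With a=0 it equals 975; the coefficient of a is -4 (from the two edges through R).
So -4·a + 975 = 2·505.5 = 1011 ⇒ a = -9.

-9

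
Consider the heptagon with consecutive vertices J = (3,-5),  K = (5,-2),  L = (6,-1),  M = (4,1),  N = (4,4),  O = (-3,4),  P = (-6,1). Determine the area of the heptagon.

62

Apply Gauss's area formula: 2A = Σ (x_i·y_{i+1} − x_{i+1}·y_i), indices taken mod 7.
Σ = (19) + (7) + (10) + (12) + (28) + (21) + (27) = 124
Area = |Σ|/2 = 62.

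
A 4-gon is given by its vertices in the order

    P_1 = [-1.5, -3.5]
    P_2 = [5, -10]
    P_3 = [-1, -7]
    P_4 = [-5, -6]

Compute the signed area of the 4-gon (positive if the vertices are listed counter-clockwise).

-16.5

Apply the shoelace (surveyor's) formula: 2A = Σ (x_i·y_{i+1} − x_{i+1}·y_i), indices taken mod 4.
Cross-terms: 32.5, -45, -29, 8.5  ⇒  Σ = -33
Signed area = Σ/2 = -16.5 (negative ⇒ clockwise traversal).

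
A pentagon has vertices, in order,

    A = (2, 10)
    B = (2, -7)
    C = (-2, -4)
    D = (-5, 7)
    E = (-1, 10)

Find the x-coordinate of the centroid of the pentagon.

-110/163

Apply the shoelace (surveyor's) formula. First the cross-terms c_i = x_i·y_{i+1} − x_{i+1}·y_i:
  -34, -22, -34, -43, -30  ⇒  2A = -163, A = -81.5.
Then Σ (x_i + x_{i+1})·c_i = 330, so x̄ = 330 / (6·(-81.5)) = -110/163.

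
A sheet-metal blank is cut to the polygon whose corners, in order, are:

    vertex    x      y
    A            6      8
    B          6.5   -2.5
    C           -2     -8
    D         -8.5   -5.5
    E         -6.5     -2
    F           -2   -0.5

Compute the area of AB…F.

106.75

Apply the shoelace formula: 2A = Σ (x_i·y_{i+1} − x_{i+1}·y_i), indices taken mod 6.
Σ = (-67) + (-57) + (-57) + (-18.75) + (-0.75) + (-13) = -213.5
Area = |Σ|/2 = 106.75.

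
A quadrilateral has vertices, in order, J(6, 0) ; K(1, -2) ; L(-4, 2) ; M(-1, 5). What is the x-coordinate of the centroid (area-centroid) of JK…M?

Apply the shoelace formula. First the cross-terms c_i = x_i·y_{i+1} − x_{i+1}·y_i:
  -12, -6, -18, -30  ⇒  2A = -66, A = -33.
Then Σ (x_i + x_{i+1})·c_i = -126, so x̄ = -126 / (6·(-33)) = 7/11.

7/11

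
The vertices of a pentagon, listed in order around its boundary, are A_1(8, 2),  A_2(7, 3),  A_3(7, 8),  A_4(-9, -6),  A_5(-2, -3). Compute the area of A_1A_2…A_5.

55

Apply the surveyor's formula: 2A = Σ (x_i·y_{i+1} − x_{i+1}·y_i), indices taken mod 5.
A_1→A_2: (8)(3) − (7)(2) = 10
A_2→A_3: (7)(8) − (7)(3) = 35
A_3→A_4: (7)(-6) − (-9)(8) = 30
A_4→A_5: (-9)(-3) − (-2)(-6) = 15
A_5→A_1: (-2)(2) − (8)(-3) = 20
Σ = 110
Area = |Σ|/2 = 55.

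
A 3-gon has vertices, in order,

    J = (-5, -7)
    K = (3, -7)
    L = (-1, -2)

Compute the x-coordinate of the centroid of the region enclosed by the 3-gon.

Apply Gauss's area formula. First the cross-terms c_i = x_i·y_{i+1} − x_{i+1}·y_i:
  56, -13, -3  ⇒  2A = 40, A = 20.
Then Σ (x_i + x_{i+1})·c_i = -120, so x̄ = -120 / (6·20) = -1.

-1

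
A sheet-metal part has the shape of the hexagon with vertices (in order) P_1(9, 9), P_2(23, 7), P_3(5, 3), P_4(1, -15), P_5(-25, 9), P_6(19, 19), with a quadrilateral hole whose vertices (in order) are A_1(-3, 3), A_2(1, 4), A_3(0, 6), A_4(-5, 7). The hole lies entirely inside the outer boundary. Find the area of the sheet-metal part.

586.5

Outer boundary:
Σ = (-144) + (34) + (-78) + (-366) + (-646) + (0) = -1200
Area = |Σ|/2 = 600.
Hole:
Apply Gauss's area formula: 2A = Σ (x_i·y_{i+1} − x_{i+1}·y_i), indices taken mod 4.
Σ = (-15) + (6) + (30) + (6) = 27
Area = |Σ|/2 = 13.5.
Net area = 600 − 13.5 = 586.5.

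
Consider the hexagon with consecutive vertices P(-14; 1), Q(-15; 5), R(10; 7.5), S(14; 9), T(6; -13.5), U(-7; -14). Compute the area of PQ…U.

428.5

Apply the shoelace (surveyor's) formula: 2A = Σ (x_i·y_{i+1} − x_{i+1}·y_i), indices taken mod 6.
Σ = (-55) + (-162.5) + (-15) + (-243) + (-178.5) + (-203) = -857
Area = |Σ|/2 = 428.5.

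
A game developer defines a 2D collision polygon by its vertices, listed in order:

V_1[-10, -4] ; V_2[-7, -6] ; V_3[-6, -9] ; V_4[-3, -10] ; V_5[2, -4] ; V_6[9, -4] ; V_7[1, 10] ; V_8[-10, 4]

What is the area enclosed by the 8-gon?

215

Apply the shoelace formula: 2A = Σ (x_i·y_{i+1} − x_{i+1}·y_i), indices taken mod 8.
Σ = (32) + (27) + (33) + (32) + (28) + (94) + (104) + (80) = 430
Area = |Σ|/2 = 215.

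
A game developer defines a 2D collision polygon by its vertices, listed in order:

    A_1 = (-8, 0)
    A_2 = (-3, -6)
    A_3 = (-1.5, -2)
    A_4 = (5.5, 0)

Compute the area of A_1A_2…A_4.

28

A_1→A_2: (-8)(-6) − (-3)(0) = 48
A_2→A_3: (-3)(-2) − (-1.5)(-6) = -3
A_3→A_4: (-1.5)(0) − (5.5)(-2) = 11
A_4→A_1: (5.5)(0) − (-8)(0) = 0
Σ = 56
Area = |Σ|/2 = 28.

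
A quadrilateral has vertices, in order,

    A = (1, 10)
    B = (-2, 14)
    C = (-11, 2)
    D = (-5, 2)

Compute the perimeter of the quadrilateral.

36

|AB| = √((-3)² + (4)²) = √25 = 5
|BC| = √((-9)² + (-12)²) = √225 = 15
|CD| = √((6)² + (0)²) = √36 = 6
|DA| = √((6)² + (8)²) = √100 = 10
Perimeter = 5 + 15 + 6 + 10 = 36.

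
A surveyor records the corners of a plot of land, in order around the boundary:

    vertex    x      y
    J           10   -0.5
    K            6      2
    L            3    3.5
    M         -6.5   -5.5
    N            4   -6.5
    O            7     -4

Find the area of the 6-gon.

87.25

J→K: (10)(2) − (6)(-0.5) = 23
K→L: (6)(3.5) − (3)(2) = 15
L→M: (3)(-5.5) − (-6.5)(3.5) = 6.25
M→N: (-6.5)(-6.5) − (4)(-5.5) = 64.25
N→O: (4)(-4) − (7)(-6.5) = 29.5
O→J: (7)(-0.5) − (10)(-4) = 36.5
Σ = 174.5
Area = |Σ|/2 = 87.25.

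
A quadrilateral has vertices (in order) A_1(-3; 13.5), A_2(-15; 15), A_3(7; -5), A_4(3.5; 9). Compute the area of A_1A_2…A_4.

Cross-terms: 157.5, -30, 80.5, 74.25  ⇒  Σ = 282.25
Area = |Σ|/2 = 141.125.

141.125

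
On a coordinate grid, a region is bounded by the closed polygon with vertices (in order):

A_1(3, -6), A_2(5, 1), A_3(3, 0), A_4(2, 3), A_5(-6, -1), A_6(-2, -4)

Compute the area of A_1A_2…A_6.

A_1→A_2: (3)(1) − (5)(-6) = 33
A_2→A_3: (5)(0) − (3)(1) = -3
A_3→A_4: (3)(3) − (2)(0) = 9
A_4→A_5: (2)(-1) − (-6)(3) = 16
A_5→A_6: (-6)(-4) − (-2)(-1) = 22
A_6→A_1: (-2)(-6) − (3)(-4) = 24
Σ = 101
Area = |Σ|/2 = 50.5.

50.5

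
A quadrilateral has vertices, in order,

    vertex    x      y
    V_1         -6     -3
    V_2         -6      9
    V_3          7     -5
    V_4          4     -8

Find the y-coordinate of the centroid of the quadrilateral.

-188/201

Apply the surveyor's formula. First the cross-terms c_i = x_i·y_{i+1} − x_{i+1}·y_i:
  -72, -33, -36, -60  ⇒  2A = -201, A = -100.5.
Then Σ (y_i + y_{i+1})·c_i = 564, so ȳ = 564 / (6·(-100.5)) = -188/201.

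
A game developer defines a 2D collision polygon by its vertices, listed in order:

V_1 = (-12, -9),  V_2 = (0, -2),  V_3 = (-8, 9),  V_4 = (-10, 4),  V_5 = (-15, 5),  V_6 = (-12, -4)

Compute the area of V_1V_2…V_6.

Apply Gauss's area formula: 2A = Σ (x_i·y_{i+1} − x_{i+1}·y_i), indices taken mod 6.
Σ = (24) + (-16) + (58) + (10) + (120) + (60) = 256
Area = |Σ|/2 = 128.

128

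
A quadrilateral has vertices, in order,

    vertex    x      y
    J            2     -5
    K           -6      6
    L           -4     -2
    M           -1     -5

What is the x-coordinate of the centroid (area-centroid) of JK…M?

-121/51

Apply the shoelace formula. First the cross-terms c_i = x_i·y_{i+1} − x_{i+1}·y_i:
  -18, 36, 18, 15  ⇒  2A = 51, A = 25.5.
Then Σ (x_i + x_{i+1})·c_i = -363, so x̄ = -363 / (6·25.5) = -121/51.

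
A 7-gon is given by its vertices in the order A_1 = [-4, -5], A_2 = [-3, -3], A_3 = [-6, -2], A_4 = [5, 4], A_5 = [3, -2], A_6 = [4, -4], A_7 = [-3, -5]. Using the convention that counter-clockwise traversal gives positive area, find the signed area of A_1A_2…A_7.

Apply Gauss's area formula: 2A = Σ (x_i·y_{i+1} − x_{i+1}·y_i), indices taken mod 7.
A_1→A_2: (-4)(-3) − (-3)(-5) = -3
A_2→A_3: (-3)(-2) − (-6)(-3) = -12
A_3→A_4: (-6)(4) − (5)(-2) = -14
A_4→A_5: (5)(-2) − (3)(4) = -22
A_5→A_6: (3)(-4) − (4)(-2) = -4
A_6→A_7: (4)(-5) − (-3)(-4) = -32
A_7→A_1: (-3)(-5) − (-4)(-5) = -5
Σ = -92
Signed area = Σ/2 = -46 (negative ⇒ clockwise traversal).

-46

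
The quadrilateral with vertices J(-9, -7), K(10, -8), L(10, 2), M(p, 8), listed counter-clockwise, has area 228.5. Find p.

-7

Write out the shoelace sum; only the two edges meeting at M involve p:
2·Area = [(10·8 − p·2) + (p·(-7) − (-9)·8)] + 242
       = -9·p + 394 = 457
⇒ p = -7.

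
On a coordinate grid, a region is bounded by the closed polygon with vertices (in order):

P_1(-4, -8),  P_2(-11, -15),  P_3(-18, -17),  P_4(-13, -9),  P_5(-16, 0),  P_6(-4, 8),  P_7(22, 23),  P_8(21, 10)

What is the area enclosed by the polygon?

P_1→P_2: (-4)(-15) − (-11)(-8) = -28
P_2→P_3: (-11)(-17) − (-18)(-15) = -83
P_3→P_4: (-18)(-9) − (-13)(-17) = -59
P_4→P_5: (-13)(0) − (-16)(-9) = -144
P_5→P_6: (-16)(8) − (-4)(0) = -128
P_6→P_7: (-4)(23) − (22)(8) = -268
P_7→P_8: (22)(10) − (21)(23) = -263
P_8→P_1: (21)(-8) − (-4)(10) = -128
Σ = -1101
Area = |Σ|/2 = 550.5.

550.5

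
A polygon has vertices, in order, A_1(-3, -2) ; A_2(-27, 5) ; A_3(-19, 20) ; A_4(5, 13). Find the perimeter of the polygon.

|A_1A_2| = √((-24)² + (7)²) = √625 = 25
|A_2A_3| = √((8)² + (15)²) = √289 = 17
|A_3A_4| = √((24)² + (-7)²) = √625 = 25
|A_4A_1| = √((-8)² + (-15)²) = √289 = 17
Perimeter = 25 + 17 + 25 + 17 = 84.

84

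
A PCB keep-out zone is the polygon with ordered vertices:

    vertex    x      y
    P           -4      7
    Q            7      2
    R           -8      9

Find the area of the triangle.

1

Apply the surveyor's formula: 2A = Σ (x_i·y_{i+1} − x_{i+1}·y_i), indices taken mod 3.
P→Q: (-4)(2) − (7)(7) = -57
Q→R: (7)(9) − (-8)(2) = 79
R→P: (-8)(7) − (-4)(9) = -20
Σ = 2
Area = |Σ|/2 = 1.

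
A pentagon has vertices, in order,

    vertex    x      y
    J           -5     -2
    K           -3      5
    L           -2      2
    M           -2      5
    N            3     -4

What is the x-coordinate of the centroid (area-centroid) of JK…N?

Apply the shoelace (surveyor's) formula. First the cross-terms c_i = x_i·y_{i+1} − x_{i+1}·y_i:
  -31, 4, -6, -7, -26  ⇒  2A = -66, A = -33.
Then Σ (x_i + x_{i+1})·c_i = 297, so x̄ = 297 / (6·(-33)) = -1.5.

-1.5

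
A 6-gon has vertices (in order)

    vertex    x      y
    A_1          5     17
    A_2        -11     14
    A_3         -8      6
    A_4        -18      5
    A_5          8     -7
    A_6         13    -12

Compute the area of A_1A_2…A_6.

Apply Gauss's area formula: 2A = Σ (x_i·y_{i+1} − x_{i+1}·y_i), indices taken mod 6.
Cross-terms: 257, 46, 68, 86, -5, 281  ⇒  Σ = 733
Area = |Σ|/2 = 366.5.

366.5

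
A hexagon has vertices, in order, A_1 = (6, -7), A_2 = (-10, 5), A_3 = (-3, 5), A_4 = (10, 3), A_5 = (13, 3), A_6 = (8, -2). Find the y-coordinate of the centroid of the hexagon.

Apply the shoelace (surveyor's) formula. First the cross-terms c_i = x_i·y_{i+1} − x_{i+1}·y_i:
  -40, -35, -59, -9, -50, -44  ⇒  2A = -237, A = -118.5.
Then Σ (y_i + y_{i+1})·c_i = -450, so ȳ = -450 / (6·(-118.5)) = 50/79.

50/79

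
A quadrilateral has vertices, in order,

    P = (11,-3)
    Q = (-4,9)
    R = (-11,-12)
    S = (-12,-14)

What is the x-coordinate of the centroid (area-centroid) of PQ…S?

-48/31

Apply the surveyor's formula. First the cross-terms c_i = x_i·y_{i+1} − x_{i+1}·y_i:
  87, 147, 10, 190  ⇒  2A = 434, A = 217.
Then Σ (x_i + x_{i+1})·c_i = -2016, so x̄ = -2016 / (6·217) = -48/31.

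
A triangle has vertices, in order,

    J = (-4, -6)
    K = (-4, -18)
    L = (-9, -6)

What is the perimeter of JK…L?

30

|JK| = √((0)² + (-12)²) = √144 = 12
|KL| = √((-5)² + (12)²) = √169 = 13
|LJ| = √((5)² + (0)²) = √25 = 5
Perimeter = 12 + 13 + 5 = 30.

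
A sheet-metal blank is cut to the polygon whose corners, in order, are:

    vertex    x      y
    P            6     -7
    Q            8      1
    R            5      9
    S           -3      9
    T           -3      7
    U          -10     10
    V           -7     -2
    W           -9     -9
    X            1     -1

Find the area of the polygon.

199.5

Apply the shoelace (surveyor's) formula: 2A = Σ (x_i·y_{i+1} − x_{i+1}·y_i), indices taken mod 9.
Σ = (62) + (67) + (72) + (6) + (40) + (90) + (45) + (18) + (-1) = 399
Area = |Σ|/2 = 199.5.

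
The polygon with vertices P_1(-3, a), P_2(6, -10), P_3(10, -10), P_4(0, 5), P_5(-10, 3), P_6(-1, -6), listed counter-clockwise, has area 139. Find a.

The doubled signed area Σ (x_i y_{i+1} − x_{i+1} y_i) is linear in a.
With a=0 it equals 215; the coefficient of a is -7 (from the two edges through P_1).
So -7·a + 215 = 2·139 = 278 ⇒ a = -9.

-9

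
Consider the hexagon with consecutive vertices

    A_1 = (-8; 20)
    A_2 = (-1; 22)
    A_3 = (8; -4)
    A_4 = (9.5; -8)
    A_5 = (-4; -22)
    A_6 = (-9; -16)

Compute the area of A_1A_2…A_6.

518.5

A_1→A_2: (-8)(22) − (-1)(20) = -156
A_2→A_3: (-1)(-4) − (8)(22) = -172
A_3→A_4: (8)(-8) − (9.5)(-4) = -26
A_4→A_5: (9.5)(-22) − (-4)(-8) = -241
A_5→A_6: (-4)(-16) − (-9)(-22) = -134
A_6→A_1: (-9)(20) − (-8)(-16) = -308
Σ = -1037
Area = |Σ|/2 = 518.5.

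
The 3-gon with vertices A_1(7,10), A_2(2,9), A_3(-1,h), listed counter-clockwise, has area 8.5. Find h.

5

Write out the shoelace sum; only the two edges meeting at A_3 involve h:
2·Area = [(2·h − (-1)·9) + ((-1)·10 − 7·h)] + 43
       = -5·h + 42 = 17
⇒ h = 5.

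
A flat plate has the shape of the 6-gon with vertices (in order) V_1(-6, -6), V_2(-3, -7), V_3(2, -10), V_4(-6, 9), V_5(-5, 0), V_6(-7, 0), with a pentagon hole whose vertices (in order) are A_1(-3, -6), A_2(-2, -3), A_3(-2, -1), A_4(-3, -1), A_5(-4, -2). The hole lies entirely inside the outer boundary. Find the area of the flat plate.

Outer boundary:
Apply the shoelace formula: 2A = Σ (x_i·y_{i+1} − x_{i+1}·y_i), indices taken mod 6.
V_1→V_2: (-6)(-7) − (-3)(-6) = 24
V_2→V_3: (-3)(-10) − (2)(-7) = 44
V_3→V_4: (2)(9) − (-6)(-10) = -42
V_4→V_5: (-6)(0) − (-5)(9) = 45
V_5→V_6: (-5)(0) − (-7)(0) = 0
V_6→V_1: (-7)(-6) − (-6)(0) = 42
Σ = 113
Area = |Σ|/2 = 56.5.
Hole:
Cross-terms: -3, -4, -1, 2, 18  ⇒  Σ = 12
Area = |Σ|/2 = 6.
Net area = 56.5 − 6 = 50.5.

50.5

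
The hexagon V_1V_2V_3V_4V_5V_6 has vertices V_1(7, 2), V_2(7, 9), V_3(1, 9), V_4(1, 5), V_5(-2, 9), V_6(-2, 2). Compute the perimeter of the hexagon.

38

|V_1V_2| = √((0)² + (7)²) = √49 = 7
|V_2V_3| = √((-6)² + (0)²) = √36 = 6
|V_3V_4| = √((0)² + (-4)²) = √16 = 4
|V_4V_5| = √((-3)² + (4)²) = √25 = 5
|V_5V_6| = √((0)² + (-7)²) = √49 = 7
|V_6V_1| = √((9)² + (0)²) = √81 = 9
Perimeter = 7 + 6 + 4 + 5 + 7 + 9 = 38.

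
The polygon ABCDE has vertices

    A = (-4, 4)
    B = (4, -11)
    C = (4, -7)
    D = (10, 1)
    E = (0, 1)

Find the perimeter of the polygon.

|AB| = √((8)² + (-15)²) = √289 = 17
|BC| = √((0)² + (4)²) = √16 = 4
|CD| = √((6)² + (8)²) = √100 = 10
|DE| = √((-10)² + (0)²) = √100 = 10
|EA| = √((-4)² + (3)²) = √25 = 5
Perimeter = 17 + 4 + 10 + 10 + 5 = 46.

46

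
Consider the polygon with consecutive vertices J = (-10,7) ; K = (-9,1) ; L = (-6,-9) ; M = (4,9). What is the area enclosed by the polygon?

120

Apply the shoelace (surveyor's) formula: 2A = Σ (x_i·y_{i+1} − x_{i+1}·y_i), indices taken mod 4.
J→K: (-10)(1) − (-9)(7) = 53
K→L: (-9)(-9) − (-6)(1) = 87
L→M: (-6)(9) − (4)(-9) = -18
M→J: (4)(7) − (-10)(9) = 118
Σ = 240
Area = |Σ|/2 = 120.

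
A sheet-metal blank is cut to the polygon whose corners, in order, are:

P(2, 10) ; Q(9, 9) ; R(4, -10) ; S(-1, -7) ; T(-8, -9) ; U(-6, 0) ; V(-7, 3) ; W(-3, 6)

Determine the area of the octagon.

P→Q: (2)(9) − (9)(10) = -72
Q→R: (9)(-10) − (4)(9) = -126
R→S: (4)(-7) − (-1)(-10) = -38
S→T: (-1)(-9) − (-8)(-7) = -47
T→U: (-8)(0) − (-6)(-9) = -54
U→V: (-6)(3) − (-7)(0) = -18
V→W: (-7)(6) − (-3)(3) = -33
W→P: (-3)(10) − (2)(6) = -42
Σ = -430
Area = |Σ|/2 = 215.

215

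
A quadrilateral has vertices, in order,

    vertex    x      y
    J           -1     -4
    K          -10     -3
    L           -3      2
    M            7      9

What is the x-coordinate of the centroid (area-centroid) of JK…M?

Apply the shoelace formula. First the cross-terms c_i = x_i·y_{i+1} − x_{i+1}·y_i:
  -37, -29, -41, -19  ⇒  2A = -126, A = -63.
Then Σ (x_i + x_{i+1})·c_i = 506, so x̄ = 506 / (6·(-63)) = -253/189.

-253/189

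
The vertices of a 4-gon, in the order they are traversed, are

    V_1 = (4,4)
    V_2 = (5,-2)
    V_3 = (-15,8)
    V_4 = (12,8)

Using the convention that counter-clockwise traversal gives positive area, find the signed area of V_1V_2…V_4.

Apply the surveyor's formula: 2A = Σ (x_i·y_{i+1} − x_{i+1}·y_i), indices taken mod 4.
V_1→V_2: (4)(-2) − (5)(4) = -28
V_2→V_3: (5)(8) − (-15)(-2) = 10
V_3→V_4: (-15)(8) − (12)(8) = -216
V_4→V_1: (12)(4) − (4)(8) = 16
Σ = -218
Signed area = Σ/2 = -109 (negative ⇒ clockwise traversal).

-109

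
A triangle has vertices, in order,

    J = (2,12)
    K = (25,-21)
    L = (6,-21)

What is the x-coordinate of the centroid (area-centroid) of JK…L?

11

Apply Gauss's area formula. First the cross-terms c_i = x_i·y_{i+1} − x_{i+1}·y_i:
  -342, -399, 114  ⇒  2A = -627, A = -313.5.
Then Σ (x_i + x_{i+1})·c_i = -20691, so x̄ = -20691 / (6·(-313.5)) = 11.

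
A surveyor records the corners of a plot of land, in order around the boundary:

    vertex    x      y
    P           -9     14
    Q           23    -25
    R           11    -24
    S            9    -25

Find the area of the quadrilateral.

266

Cross-terms: -97, -277, -59, -99  ⇒  Σ = -532
Area = |Σ|/2 = 266.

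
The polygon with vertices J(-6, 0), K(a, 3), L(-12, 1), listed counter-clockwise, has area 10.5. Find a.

The doubled signed area Σ (x_i y_{i+1} − x_{i+1} y_i) is linear in a.
With a=0 it equals 24; the coefficient of a is 1 (from the two edges through K).
So 1·a + 24 = 2·10.5 = 21 ⇒ a = -3.

-3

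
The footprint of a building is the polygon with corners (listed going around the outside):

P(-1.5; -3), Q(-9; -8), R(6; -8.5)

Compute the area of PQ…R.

Σ = (-15) + (124.5) + (-30.75) = 78.75
Area = |Σ|/2 = 39.375.

39.375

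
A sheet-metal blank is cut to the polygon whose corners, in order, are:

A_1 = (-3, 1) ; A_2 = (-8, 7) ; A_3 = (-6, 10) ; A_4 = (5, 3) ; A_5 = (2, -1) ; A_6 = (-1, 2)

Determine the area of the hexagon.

61

Σ = (-13) + (-38) + (-68) + (-11) + (3) + (5) = -122
Area = |Σ|/2 = 61.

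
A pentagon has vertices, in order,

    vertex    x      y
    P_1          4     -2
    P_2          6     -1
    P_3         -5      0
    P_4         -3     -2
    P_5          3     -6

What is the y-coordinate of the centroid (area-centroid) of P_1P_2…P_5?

-25/11

Apply the surveyor's formula. First the cross-terms c_i = x_i·y_{i+1} − x_{i+1}·y_i:
  8, -5, 10, 24, 18  ⇒  2A = 55, A = 27.5.
Then Σ (y_i + y_{i+1})·c_i = -375, so ȳ = -375 / (6·27.5) = -25/11.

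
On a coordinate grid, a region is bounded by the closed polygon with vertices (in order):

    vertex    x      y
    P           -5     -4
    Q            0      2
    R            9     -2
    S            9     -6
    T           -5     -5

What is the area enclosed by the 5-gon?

72

Σ = (-10) + (-18) + (-36) + (-75) + (-5) = -144
Area = |Σ|/2 = 72.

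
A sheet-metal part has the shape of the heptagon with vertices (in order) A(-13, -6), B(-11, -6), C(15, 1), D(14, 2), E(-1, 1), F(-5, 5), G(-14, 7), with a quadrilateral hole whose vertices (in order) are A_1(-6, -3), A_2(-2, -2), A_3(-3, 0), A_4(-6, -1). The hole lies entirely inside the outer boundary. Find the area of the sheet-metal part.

Outer boundary:
Σ = (12) + (79) + (16) + (16) + (0) + (35) + (175) = 333
Area = |Σ|/2 = 166.5.
Hole:
Apply Gauss's area formula: 2A = Σ (x_i·y_{i+1} − x_{i+1}·y_i), indices taken mod 4.
Σ = (6) + (-6) + (3) + (12) = 15
Area = |Σ|/2 = 7.5.
Net area = 166.5 − 7.5 = 159.

159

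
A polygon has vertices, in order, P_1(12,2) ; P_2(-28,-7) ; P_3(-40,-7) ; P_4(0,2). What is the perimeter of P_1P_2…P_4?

106

|P_1P_2| = √((-40)² + (-9)²) = √1681 = 41
|P_2P_3| = √((-12)² + (0)²) = √144 = 12
|P_3P_4| = √((40)² + (9)²) = √1681 = 41
|P_4P_1| = √((12)² + (0)²) = √144 = 12
Perimeter = 41 + 12 + 41 + 12 = 106.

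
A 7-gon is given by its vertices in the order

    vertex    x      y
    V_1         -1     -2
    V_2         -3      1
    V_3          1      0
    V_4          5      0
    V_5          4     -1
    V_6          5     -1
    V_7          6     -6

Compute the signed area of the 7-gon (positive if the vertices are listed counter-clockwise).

Apply the shoelace formula: 2A = Σ (x_i·y_{i+1} − x_{i+1}·y_i), indices taken mod 7.
Cross-terms: -7, -1, 0, -5, 1, -24, -18  ⇒  Σ = -54
Signed area = Σ/2 = -27 (negative ⇒ clockwise traversal).

-27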